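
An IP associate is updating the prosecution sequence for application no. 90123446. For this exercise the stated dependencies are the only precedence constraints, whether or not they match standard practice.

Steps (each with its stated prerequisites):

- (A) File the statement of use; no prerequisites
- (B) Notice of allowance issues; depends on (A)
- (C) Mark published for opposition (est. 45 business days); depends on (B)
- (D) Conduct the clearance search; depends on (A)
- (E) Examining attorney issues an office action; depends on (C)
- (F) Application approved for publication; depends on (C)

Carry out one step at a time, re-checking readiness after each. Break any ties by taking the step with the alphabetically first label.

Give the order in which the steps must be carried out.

(A), (B), (C), (D), (E), (F)

Only (A) has no prerequisites, so it is first.
Now (B) and (D) have their prerequisites met. (B) has the earlier label, so (B) next.
Ready: (C) and (D). (C) has the earlier label → (C).
Ready: (D), (E) and (F). (D) has the earlier label → (D).
(E) and (F) are both available; (E) has the earlier label → (E).
(F) is the only step now ready → (F).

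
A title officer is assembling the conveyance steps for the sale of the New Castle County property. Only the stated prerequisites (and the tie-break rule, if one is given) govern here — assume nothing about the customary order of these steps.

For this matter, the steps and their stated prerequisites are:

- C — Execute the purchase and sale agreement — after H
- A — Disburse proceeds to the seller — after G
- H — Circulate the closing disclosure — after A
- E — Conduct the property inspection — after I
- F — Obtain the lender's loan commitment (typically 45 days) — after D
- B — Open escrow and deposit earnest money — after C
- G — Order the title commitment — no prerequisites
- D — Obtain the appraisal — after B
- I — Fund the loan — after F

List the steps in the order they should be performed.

G A H C B D F I E

G has no prerequisites → G first.
Next only A has its prerequisites met → A.
H is the only step now ready → H.
That leaves C as the only ready step → C.
B needed C, now all done → B.
D needed B, now all done → D.
F needed D, now all done → F.
I needed F, now all done → I.
E needed I, now all done → E.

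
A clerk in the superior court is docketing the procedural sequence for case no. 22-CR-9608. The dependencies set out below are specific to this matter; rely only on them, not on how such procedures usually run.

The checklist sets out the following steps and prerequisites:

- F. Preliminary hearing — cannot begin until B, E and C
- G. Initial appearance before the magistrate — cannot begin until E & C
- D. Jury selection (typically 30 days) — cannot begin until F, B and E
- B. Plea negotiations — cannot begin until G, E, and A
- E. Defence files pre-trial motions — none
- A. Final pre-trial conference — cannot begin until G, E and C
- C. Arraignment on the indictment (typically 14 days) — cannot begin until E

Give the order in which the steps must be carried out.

E → C → G → A → B → F → D

E has no prerequisites → E first.
That leaves C as the only ready step → C.
G needed E and C, now all done → G.
Next only A has its prerequisites met → A.
B is the only step now ready → B.
F is the only step now ready → F.
That leaves D as the only ready step → D.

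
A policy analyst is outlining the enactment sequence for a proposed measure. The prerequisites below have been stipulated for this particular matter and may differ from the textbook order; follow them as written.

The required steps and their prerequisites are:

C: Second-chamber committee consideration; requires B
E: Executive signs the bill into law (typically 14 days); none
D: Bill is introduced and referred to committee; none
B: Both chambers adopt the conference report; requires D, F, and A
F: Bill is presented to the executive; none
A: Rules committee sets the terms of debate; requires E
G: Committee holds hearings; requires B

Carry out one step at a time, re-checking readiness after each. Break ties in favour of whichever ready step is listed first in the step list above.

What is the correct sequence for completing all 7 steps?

E, D and F have no prerequisites; E is listed earlier, so E is first.
A now also ready, so the ready set is {D, F, A}; D is listed earlier → D.
Now F and A have their prerequisites met. F is listed earlier, so F next.
A needed E, now all done → A.
B is the only step now ready → B.
Now C and G have their prerequisites met. C is listed earlier, so C next.
G needed B, now all done → G.

E → D → F → A → B → C → G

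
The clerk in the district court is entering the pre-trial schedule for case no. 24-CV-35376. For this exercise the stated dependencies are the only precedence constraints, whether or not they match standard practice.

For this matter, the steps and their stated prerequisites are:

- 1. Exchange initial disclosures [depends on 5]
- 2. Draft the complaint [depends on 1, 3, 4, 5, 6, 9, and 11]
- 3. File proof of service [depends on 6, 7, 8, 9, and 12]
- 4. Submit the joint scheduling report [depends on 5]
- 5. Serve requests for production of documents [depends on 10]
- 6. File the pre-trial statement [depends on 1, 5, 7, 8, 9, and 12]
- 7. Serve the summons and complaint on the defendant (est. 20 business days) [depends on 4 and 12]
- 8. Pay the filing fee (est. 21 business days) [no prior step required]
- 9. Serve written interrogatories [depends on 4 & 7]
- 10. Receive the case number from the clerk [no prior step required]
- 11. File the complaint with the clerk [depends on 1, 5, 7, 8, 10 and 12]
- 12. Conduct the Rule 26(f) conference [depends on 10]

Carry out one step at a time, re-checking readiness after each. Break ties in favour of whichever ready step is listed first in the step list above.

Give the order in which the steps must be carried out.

8 10 5 1 4 12 7 9 6 3 11 2

8 and 10 have no prerequisites; 8 is listed earlier, so 8 is first.
10 is the only step now ready → 10.
5 and 12 are both available; 5 is listed earlier → 5.
1 and 4 now also ready, so the ready set is {1, 4, 12}; 1 is listed earlier → 1.
Ready: 4 and 12. 4 is listed earlier → 4.
Next only 12 has its prerequisites met → 12.
7 needed 4 and 12, now all done → 7.
9 and 11 are both available; 9 is listed earlier → 9.
6 now also ready, so the ready set is {6, 11}; 6 is listed earlier → 6.
3 now also ready, so the ready set is {3, 11}; 3 is listed earlier → 3.
11 needed 1, 5, 7, 8, 10 and 12, now all done → 11.
Next only 2 has its prerequisites met → 2.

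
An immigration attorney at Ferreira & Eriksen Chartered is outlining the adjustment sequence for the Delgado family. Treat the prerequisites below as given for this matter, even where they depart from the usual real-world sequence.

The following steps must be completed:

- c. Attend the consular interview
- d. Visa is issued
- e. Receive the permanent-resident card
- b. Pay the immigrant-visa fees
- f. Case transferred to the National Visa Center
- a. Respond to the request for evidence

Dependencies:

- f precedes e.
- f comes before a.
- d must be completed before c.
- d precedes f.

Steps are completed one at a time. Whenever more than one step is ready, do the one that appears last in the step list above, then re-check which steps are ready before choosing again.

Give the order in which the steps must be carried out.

b d f a e c

Nothing is required for b and d. b is listed later → b first.
d is the only step now ready → d.
Ready: f and c. f is listed later → f.
a and e now also ready, so the ready set is {a, e, c}; a is listed later → a.
e and c are both available; e is listed later → e.
c needed d, now all done → c.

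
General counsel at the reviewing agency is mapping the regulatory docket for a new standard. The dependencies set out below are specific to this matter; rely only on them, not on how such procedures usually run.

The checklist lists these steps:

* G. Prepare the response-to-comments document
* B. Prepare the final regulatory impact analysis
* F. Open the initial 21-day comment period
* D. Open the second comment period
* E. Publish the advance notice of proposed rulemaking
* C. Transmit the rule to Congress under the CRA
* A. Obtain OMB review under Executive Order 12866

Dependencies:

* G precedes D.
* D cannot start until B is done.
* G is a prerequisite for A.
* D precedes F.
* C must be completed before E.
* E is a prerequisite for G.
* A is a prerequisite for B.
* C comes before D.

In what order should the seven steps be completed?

C, E, G, A, B, D, F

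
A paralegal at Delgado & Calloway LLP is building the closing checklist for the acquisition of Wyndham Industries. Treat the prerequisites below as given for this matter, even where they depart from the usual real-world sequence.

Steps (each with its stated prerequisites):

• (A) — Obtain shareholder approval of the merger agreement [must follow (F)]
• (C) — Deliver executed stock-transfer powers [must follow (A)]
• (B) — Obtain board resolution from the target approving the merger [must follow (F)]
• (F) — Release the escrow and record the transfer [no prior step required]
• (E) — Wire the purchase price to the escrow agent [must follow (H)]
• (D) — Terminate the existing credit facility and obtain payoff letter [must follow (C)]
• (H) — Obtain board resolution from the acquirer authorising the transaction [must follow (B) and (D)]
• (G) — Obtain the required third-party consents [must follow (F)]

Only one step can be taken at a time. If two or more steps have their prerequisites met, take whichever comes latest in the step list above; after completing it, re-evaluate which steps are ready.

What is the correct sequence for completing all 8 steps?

(F) has no prerequisites → (F) first.
(G), (B) and (A) are all available; (G) is listed later → (G).
Now (B) and (A) have their prerequisites met. (B) is listed later, so (B) next.
Next only (A) has its prerequisites met → (A).
(C) needed (A), now all done → (C).
That leaves (D) as the only ready step → (D).
(H) is the only step now ready → (H).
(E) needed (H), now all done → (E).

(F) → (G) → (B) → (A) → (C) → (D) → (H) → (E)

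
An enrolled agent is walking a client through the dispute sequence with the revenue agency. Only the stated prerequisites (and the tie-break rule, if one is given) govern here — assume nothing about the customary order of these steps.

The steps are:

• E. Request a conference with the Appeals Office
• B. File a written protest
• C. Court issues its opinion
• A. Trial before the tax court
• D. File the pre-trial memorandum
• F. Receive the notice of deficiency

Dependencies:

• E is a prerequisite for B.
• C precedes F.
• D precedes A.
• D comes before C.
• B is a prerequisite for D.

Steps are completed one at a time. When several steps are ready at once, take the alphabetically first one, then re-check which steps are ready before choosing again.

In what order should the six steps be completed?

Only E has no prerequisites, so it is first.
B is the only step now ready → B.
Next only D has its prerequisites met → D.
Now A and C have their prerequisites met. A has the earlier label, so A next.
Next only C has its prerequisites met → C.
That leaves F as the only ready step → F.

E, B, D, A, C, F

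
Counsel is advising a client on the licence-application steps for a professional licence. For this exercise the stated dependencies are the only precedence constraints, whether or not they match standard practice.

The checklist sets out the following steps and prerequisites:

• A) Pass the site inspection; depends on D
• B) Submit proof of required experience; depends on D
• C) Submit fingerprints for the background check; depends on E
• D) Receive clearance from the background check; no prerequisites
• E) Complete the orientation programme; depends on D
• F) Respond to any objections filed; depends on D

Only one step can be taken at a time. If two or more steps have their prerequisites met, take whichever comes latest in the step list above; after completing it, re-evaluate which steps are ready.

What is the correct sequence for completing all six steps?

D is the only step with nothing outstanding, so it goes first.
Now F, E, B and A have their prerequisites met. F is listed later, so F next.
Ready: E, B and A. E is listed later → E.
C now also ready, so the ready set is {C, B, A}; C is listed later → C.
Ready: B and A. B is listed later → B.
Next only A has its prerequisites met → A.

D, F, E, C, B, A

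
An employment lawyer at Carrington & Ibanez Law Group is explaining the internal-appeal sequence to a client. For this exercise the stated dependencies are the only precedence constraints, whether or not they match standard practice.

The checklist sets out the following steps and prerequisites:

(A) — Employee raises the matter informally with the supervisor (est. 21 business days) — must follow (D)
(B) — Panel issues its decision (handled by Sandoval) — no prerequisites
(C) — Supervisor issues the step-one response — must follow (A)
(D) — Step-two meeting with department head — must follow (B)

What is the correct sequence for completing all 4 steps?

(B) has no prerequisites → (B) first.
That leaves (D) as the only ready step → (D).
Next only (A) has its prerequisites met → (A).
(C) is the only step now ready → (C).

(B) (D) (A) (C)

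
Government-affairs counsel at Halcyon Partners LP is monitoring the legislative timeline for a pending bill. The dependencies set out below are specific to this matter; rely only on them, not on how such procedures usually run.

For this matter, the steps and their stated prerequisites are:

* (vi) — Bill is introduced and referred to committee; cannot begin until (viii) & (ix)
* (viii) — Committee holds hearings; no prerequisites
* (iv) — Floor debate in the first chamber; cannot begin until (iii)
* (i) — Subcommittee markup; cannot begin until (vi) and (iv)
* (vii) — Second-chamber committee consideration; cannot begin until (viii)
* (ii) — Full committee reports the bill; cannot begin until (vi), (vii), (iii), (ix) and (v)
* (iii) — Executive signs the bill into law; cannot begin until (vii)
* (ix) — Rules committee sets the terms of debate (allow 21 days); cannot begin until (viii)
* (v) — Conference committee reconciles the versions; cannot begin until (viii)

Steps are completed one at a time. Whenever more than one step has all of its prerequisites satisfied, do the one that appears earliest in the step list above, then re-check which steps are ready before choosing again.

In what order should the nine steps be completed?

(viii) → (vii) → (iii) → (iv) → (ix) → (vi) → (i) → (v) → (ii)

(viii) has no prerequisites → (viii) first.
(vii), (ix) and (v) are all available; (vii) is listed earlier → (vii).
Ready: (iii), (ix) and (v). (iii) is listed earlier → (iii).
(iv) now also ready, so the ready set is {(iv), (ix), (v)}; (iv) is listed earlier → (iv).
Ready: (ix) and (v). (ix) is listed earlier → (ix).
(vi) and (v) are both available; (vi) is listed earlier → (vi).
Now (i) and (v) have their prerequisites met. (i) is listed earlier, so (i) next.
Next only (v) has its prerequisites met → (v).
Next only (ii) has its prerequisites met → (ii).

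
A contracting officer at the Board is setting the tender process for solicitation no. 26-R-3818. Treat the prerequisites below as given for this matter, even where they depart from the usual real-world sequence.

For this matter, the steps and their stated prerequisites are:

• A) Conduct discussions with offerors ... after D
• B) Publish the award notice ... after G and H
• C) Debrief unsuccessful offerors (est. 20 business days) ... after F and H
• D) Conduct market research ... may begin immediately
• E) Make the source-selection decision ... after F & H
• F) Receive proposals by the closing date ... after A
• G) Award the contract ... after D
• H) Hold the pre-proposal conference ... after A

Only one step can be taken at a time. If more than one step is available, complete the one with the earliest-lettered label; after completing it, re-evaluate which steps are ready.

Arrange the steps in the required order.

D → A → F → G → H → B → C → E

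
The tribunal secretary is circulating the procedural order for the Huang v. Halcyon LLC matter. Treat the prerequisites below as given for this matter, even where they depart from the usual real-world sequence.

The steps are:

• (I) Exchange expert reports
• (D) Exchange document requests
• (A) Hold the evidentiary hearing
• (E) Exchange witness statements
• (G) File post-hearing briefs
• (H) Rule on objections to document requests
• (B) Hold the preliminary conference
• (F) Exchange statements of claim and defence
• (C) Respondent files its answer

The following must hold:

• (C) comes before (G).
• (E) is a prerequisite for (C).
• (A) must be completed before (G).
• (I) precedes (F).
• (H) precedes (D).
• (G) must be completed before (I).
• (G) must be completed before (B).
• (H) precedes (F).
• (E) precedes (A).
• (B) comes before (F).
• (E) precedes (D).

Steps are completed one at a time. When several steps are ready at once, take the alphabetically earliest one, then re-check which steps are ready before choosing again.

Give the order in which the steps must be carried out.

(E) and (H) have no prerequisites; (E) has the earlier label, so (E) is first.
(A) and (C) now also ready, so the ready set is {(A), (C), (H)}; (A) has the earlier label → (A).
Now (C) and (H) have their prerequisites met. (C) has the earlier label, so (C) next.
(G) now also ready, so the ready set is {(G), (H)}; (G) has the earlier label → (G).
Ready: (B), (H) and (I). (B) has the earlier label → (B).
Ready: (H) and (I). (H) has the earlier label → (H).
(D) now also ready, so the ready set is {(D), (I)}; (D) has the earlier label → (D).
Next only (I) has its prerequisites met → (I).
(F) needed (B), (H) and (I), now all done → (F).

(E), (A), (C), (G), (B), (H), (D), (I), (F)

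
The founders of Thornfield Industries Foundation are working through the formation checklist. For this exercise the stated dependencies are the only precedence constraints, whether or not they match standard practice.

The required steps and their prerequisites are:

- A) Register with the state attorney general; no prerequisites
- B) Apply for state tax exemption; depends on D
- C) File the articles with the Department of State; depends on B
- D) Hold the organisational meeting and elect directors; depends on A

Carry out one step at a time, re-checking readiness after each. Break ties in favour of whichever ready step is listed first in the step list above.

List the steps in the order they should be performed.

A is the only step with nothing outstanding, so it goes first.
That leaves D as the only ready step → D.
B needed D, now all done → B.
That leaves C as the only ready step → C.

A → D → B → C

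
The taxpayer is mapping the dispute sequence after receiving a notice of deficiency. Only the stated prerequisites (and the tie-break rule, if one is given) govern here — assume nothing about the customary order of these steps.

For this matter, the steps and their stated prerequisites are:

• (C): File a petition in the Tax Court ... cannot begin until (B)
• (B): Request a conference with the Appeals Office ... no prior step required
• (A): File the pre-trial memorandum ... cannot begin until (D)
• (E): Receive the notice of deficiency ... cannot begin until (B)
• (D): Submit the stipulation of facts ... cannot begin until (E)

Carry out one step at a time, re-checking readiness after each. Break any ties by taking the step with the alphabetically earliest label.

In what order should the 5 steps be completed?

(B), (C), (E), (D), (A)

Only (B) has no prerequisites, so it is first.
(C) and (E) are both available; (C) has the earlier label → (C).
Next only (E) has its prerequisites met → (E).
(D) is the only step now ready → (D).
That leaves (A) as the only ready step → (A).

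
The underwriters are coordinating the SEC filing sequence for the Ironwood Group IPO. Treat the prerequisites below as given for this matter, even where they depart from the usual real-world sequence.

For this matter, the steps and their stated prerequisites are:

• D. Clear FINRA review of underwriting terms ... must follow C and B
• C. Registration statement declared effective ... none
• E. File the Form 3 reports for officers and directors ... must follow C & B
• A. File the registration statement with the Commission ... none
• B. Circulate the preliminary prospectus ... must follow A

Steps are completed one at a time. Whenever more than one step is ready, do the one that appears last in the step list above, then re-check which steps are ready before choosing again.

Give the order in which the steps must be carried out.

Nothing is required for A and C. A is listed later → A first.
B and C are both available; B is listed later → B.
That leaves C as the only ready step → C.
Now E and D have their prerequisites met. E is listed later, so E next.
D needed B and C, now all done → D.

A, B, C, E, D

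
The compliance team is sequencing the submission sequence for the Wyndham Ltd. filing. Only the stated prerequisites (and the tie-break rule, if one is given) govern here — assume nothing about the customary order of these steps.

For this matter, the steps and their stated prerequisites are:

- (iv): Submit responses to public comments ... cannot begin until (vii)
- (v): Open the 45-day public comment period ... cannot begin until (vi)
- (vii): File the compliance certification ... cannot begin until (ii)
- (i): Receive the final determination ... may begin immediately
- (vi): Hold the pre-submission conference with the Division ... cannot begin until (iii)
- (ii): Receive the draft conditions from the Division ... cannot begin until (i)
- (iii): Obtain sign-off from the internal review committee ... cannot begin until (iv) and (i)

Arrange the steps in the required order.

(i), (ii), (vii), (iv), (iii), (vi), (v)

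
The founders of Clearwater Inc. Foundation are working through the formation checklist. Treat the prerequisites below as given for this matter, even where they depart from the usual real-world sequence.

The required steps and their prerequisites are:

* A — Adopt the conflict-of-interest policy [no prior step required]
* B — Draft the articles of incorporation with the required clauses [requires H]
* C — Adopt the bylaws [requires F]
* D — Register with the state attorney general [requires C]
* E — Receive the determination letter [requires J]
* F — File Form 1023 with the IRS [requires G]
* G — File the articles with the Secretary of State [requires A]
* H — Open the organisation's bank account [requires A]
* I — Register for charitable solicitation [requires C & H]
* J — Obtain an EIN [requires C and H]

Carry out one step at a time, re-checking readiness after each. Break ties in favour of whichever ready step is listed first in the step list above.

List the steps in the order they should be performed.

Only A has no prerequisites, so it is first.
Ready: G and H. G is listed earlier → G.
F and H are both available; F is listed earlier → F.
C now also ready, so the ready set is {C, H}; C is listed earlier → C.
D now also ready, so the ready set is {D, H}; D is listed earlier → D.
That leaves H as the only ready step → H.
Now B, I and J have their prerequisites met. B is listed earlier, so B next.
Now I and J have their prerequisites met. I is listed earlier, so I next.
J needed C and H, now all done → J.
E is the only step now ready → E.

A → G → F → C → D → H → B → I → J → E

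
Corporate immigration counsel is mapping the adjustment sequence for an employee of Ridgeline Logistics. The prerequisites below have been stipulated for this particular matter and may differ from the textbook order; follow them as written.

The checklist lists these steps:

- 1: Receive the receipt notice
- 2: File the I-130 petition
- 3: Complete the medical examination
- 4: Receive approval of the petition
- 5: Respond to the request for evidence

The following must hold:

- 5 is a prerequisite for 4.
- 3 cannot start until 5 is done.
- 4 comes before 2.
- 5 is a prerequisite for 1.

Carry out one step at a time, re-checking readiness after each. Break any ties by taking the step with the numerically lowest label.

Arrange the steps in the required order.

5, 1, 3, 4, 2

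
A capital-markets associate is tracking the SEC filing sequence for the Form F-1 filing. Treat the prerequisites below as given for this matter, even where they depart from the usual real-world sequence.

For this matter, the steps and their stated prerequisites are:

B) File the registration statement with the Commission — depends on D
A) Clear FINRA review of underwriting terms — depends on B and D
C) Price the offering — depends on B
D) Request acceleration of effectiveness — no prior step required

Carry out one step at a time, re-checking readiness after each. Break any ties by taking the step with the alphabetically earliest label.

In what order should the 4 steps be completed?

Only D has no prerequisites, so it is first.
B needed D, now all done → B.
Now A and C have their prerequisites met. A has the earlier label, so A next.
That leaves C as the only ready step → C.

D B A C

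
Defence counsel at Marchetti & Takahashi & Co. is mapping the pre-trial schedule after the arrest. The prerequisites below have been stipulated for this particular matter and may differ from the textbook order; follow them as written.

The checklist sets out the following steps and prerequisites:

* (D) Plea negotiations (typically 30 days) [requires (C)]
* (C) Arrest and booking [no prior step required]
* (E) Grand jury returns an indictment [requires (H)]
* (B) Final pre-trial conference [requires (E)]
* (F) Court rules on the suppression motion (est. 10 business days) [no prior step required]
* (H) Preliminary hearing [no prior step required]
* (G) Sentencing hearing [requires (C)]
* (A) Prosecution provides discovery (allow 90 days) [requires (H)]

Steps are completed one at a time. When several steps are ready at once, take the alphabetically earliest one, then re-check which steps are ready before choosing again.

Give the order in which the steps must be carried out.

(C), (F) and (H) have no prerequisites; (C) has the earlier label, so (C) is first.
(D) and (G) now also ready, so the ready set is {(D), (F), (G), (H)}; (D) has the earlier label → (D).
(F), (G) and (H) are all available; (F) has the earlier label → (F).
Now (G) and (H) have their prerequisites met. (G) has the earlier label, so (G) next.
(H) is the only step now ready → (H).
Ready: (A) and (E). (A) has the earlier label → (A).
(E) is the only step now ready → (E).
(B) needed (E), now all done → (B).

(C), (D), (F), (G), (H), (A), (E), (B)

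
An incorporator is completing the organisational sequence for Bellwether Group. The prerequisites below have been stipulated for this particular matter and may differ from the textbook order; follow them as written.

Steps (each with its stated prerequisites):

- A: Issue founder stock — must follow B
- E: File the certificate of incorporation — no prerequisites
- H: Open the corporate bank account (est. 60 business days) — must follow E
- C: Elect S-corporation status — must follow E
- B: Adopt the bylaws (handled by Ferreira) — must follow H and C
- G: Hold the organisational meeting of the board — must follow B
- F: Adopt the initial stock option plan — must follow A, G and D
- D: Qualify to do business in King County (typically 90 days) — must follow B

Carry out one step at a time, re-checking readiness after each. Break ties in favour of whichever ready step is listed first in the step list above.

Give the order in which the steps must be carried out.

E H C B A G D F

E is the only step with nothing outstanding, so it goes first.
H and C are both available; H is listed earlier → H.
C needed E, now all done → C.
B needed H and C, now all done → B.
Ready: A, G and D. A is listed earlier → A.
Ready: G and D. G is listed earlier → G.
That leaves D as the only ready step → D.
F needed A, G and D, now all done → F.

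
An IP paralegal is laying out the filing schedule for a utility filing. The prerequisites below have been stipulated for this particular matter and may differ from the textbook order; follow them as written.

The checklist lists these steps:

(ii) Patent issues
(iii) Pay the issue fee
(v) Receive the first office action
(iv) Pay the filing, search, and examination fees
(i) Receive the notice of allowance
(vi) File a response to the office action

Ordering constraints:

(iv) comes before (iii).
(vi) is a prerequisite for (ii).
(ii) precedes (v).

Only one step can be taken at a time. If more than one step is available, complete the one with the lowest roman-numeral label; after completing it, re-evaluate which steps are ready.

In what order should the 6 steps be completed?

(i), (iv), (iii), (vi), (ii), (v)

(i), (iv) and (vi) have no prerequisites; (i) has the earlier label, so (i) is first.
Now (iv) and (vi) have their prerequisites met. (iv) has the earlier label, so (iv) next.
(iii) now also ready, so the ready set is {(iii), (vi)}; (iii) has the earlier label → (iii).
Next only (vi) has its prerequisites met → (vi).
(ii) needed (vi), now all done → (ii).
That leaves (v) as the only ready step → (v).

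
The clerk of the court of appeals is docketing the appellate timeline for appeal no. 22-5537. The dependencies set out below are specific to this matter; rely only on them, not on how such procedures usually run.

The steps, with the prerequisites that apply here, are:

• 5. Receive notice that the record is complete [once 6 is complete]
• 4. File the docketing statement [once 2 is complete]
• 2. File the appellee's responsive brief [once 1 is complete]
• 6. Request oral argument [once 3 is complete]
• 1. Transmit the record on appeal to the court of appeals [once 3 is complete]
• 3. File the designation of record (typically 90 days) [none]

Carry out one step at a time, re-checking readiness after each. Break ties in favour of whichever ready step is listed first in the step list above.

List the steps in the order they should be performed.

3 → 6 → 5 → 1 → 2 → 4

Only 3 has no prerequisites, so it is first.
Ready: 6 and 1. 6 is listed earlier → 6.
5 and 1 are both available; 5 is listed earlier → 5.
Next only 1 has its prerequisites met → 1.
2 needed 1, now all done → 2.
4 needed 2, now all done → 4.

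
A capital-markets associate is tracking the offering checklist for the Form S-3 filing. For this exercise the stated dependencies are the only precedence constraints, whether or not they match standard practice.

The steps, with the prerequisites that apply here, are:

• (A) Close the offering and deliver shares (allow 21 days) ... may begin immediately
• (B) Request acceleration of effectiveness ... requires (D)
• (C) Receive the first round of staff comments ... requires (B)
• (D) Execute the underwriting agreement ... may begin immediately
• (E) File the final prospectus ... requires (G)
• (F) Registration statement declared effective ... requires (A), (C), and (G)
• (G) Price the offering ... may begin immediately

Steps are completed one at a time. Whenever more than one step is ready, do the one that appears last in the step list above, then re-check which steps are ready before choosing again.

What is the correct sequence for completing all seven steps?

(G) (E) (D) (B) (C) (A) (F)

Nothing is required for (G), (D) and (A). (G) is listed later → (G) first.
Now (E), (D) and (A) have their prerequisites met. (E) is listed later, so (E) next.
Ready: (D) and (A). (D) is listed later → (D).
(B) now also ready, so the ready set is {(B), (A)}; (B) is listed later → (B).
(C) now also ready, so the ready set is {(C), (A)}; (C) is listed later → (C).
(A) is the only step now ready → (A).
(F) needed (G), (C) and (A), now all done → (F).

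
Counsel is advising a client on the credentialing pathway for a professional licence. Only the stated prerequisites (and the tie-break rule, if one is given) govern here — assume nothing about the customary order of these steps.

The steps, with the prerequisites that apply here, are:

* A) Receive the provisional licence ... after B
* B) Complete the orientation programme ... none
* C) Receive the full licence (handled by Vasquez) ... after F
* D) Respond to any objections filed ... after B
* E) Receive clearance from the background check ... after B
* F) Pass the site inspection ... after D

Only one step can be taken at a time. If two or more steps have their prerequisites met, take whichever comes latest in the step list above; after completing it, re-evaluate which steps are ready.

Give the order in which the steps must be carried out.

B → E → D → F → C → A

B is the only step with nothing outstanding, so it goes first.
Now E, D and A have their prerequisites met. E is listed later, so E next.
Now D and A have their prerequisites met. D is listed later, so D next.
Now F and A have their prerequisites met. F is listed later, so F next.
C and A are both available; C is listed later → C.
That leaves A as the only ready step → A.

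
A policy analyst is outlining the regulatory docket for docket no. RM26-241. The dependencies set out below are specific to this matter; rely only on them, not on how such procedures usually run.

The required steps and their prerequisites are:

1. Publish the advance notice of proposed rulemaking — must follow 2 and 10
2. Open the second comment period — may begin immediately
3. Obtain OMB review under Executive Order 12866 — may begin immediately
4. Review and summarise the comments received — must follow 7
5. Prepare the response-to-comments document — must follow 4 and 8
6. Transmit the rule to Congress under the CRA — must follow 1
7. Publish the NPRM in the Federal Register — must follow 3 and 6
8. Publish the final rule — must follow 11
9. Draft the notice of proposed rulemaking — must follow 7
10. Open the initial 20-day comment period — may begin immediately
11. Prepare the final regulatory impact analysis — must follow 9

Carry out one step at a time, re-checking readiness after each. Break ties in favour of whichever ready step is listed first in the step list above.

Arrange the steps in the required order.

2, 3, 10, 1, 6, 7, 4, 9, 11, 8, 5

Nothing is required for 2, 3 and 10. 2 is listed earlier → 2 first.
Ready: 3 and 10. 3 is listed earlier → 3.
Next only 10 has its prerequisites met → 10.
1 needed 2 and 10, now all done → 1.
6 needed 1, now all done → 6.
7 is the only step now ready → 7.
Now 4 and 9 have their prerequisites met. 4 is listed earlier, so 4 next.
9 needed 7, now all done → 9.
Next only 11 has its prerequisites met → 11.
8 is the only step now ready → 8.
Next only 5 has its prerequisites met → 5.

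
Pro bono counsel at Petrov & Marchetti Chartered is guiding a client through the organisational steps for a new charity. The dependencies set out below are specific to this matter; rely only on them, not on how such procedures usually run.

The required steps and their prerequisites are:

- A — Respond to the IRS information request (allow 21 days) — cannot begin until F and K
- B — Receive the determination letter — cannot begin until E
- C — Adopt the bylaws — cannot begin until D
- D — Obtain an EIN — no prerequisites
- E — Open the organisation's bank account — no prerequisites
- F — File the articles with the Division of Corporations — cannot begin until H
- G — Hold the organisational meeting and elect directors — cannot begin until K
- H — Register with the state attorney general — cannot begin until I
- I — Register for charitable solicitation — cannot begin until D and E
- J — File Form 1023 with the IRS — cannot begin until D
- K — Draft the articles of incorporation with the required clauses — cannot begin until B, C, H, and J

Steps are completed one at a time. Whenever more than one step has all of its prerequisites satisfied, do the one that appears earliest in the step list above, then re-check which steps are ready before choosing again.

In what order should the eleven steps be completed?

D and E have no prerequisites; D is listed earlier, so D is first.
Ready: C, E and J. C is listed earlier → C.
Now E and J have their prerequisites met. E is listed earlier, so E next.
Now B, I and J have their prerequisites met. B is listed earlier, so B next.
Ready: I and J. I is listed earlier → I.
Ready: H and J. H is listed earlier → H.
Now F and J have their prerequisites met. F is listed earlier, so F next.
J needed D, now all done → J.
K needed B, C, H and J, now all done → K.
Now A and G have their prerequisites met. A is listed earlier, so A next.
G is the only step now ready → G.

D, C, E, B, I, H, F, J, K, A, G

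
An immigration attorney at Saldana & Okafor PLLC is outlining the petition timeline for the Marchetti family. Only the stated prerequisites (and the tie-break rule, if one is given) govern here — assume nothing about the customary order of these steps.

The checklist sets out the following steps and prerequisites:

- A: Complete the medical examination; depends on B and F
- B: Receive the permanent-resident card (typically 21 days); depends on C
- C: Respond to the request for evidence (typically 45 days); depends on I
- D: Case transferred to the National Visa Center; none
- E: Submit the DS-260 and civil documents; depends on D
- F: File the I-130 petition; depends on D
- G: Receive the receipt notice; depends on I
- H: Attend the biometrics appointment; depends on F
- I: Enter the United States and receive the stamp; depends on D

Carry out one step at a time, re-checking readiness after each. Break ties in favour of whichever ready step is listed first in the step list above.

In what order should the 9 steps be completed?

D → E → F → H → I → C → B → A → G

D has no prerequisites → D first.
E, F and I are all available; E is listed earlier → E.
F and I are both available; F is listed earlier → F.
Ready: H and I. H is listed earlier → H.
Next only I has its prerequisites met → I.
Ready: C and G. C is listed earlier → C.
B now also ready, so the ready set is {B, G}; B is listed earlier → B.
A now also ready, so the ready set is {A, G}; A is listed earlier → A.
G is the only step now ready → G.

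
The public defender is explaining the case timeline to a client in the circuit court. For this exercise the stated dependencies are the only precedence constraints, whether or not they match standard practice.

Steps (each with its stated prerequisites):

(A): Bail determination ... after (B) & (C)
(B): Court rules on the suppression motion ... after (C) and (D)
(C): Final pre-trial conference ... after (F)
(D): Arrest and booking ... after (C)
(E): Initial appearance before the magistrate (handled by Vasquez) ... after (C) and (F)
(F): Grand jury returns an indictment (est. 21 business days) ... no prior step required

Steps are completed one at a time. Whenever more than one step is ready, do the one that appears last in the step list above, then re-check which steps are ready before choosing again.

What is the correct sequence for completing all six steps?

(F), (C), (E), (D), (B), (A)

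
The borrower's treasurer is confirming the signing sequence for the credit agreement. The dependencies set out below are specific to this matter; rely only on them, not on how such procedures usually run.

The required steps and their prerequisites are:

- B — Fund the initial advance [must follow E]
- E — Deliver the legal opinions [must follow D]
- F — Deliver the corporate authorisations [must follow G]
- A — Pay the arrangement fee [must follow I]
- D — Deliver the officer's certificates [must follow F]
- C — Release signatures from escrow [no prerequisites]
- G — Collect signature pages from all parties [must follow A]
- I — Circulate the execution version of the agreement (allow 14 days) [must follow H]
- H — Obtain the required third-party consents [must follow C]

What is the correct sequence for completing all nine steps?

C → H → I → A → G → F → D → E → B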